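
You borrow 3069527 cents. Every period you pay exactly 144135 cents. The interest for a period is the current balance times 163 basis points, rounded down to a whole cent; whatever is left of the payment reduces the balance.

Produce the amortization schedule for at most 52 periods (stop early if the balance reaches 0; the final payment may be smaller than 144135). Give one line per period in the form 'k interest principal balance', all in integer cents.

1. interest=⌊3069527·163/10000⌋=50033; principal=144135-50033=94102; balance=3069527-94102=2975425
2. interest=⌊2975425·163/10000⌋=48499; principal=144135-48499=95636; balance=2975425-95636=2879789
3. interest=⌊2879789·163/10000⌋=46940; principal=144135-46940=97195; balance=2879789-97195=2782594
4. interest=⌊2782594·163/10000⌋=45356; principal=144135-45356=98779; balance=2782594-98779=2683815
5. interest=⌊2683815·163/10000⌋=43746; principal=144135-43746=100389; balance=2683815-100389=2583426
6. interest=⌊2583426·163/10000⌋=42109; principal=144135-42109=102026; balance=2583426-102026=2481400
7. interest=⌊2481400·163/10000⌋=40446; principal=144135-40446=103689; balance=2481400-103689=2377711
8. interest=⌊2377711·163/10000⌋=38756; principal=144135-38756=105379; balance=2377711-105379=2272332
9. interest=⌊2272332·163/10000⌋=37039; principal=144135-37039=107096; balance=2272332-107096=2165236
10. interest=⌊2165236·163/10000⌋=35293; principal=144135-35293=108842; balance=2165236-108842=2056394
11. interest=⌊2056394·163/10000⌋=33519; principal=144135-33519=110616; balance=2056394-110616=1945778
12. interest=⌊1945778·163/10000⌋=31716; principal=144135-31716=112419; balance=1945778-112419=1833359
13. interest=⌊1833359·163/10000⌋=29883; principal=144135-29883=114252; balance=1833359-114252=1719107
14. interest=⌊1719107·163/10000⌋=28021; principal=144135-28021=116114; balance=1719107-116114=1602993
15. interest=⌊1602993·163/10000⌋=26128; principal=144135-26128=118007; balance=1602993-118007=1484986
16. interest=⌊1484986·163/10000⌋=24205; principal=144135-24205=119930; balance=1484986-119930=1365056
17. interest=⌊1365056·163/10000⌋=22250; principal=144135-22250=121885; balance=1365056-121885=1243171
18. interest=⌊1243171·163/10000⌋=20263; principal=144135-20263=123872; balance=1243171-123872=1119299
19. interest=⌊1119299·163/10000⌋=18244; principal=144135-18244=125891; balance=1119299-125891=993408
20. interest=⌊993408·163/10000⌋=16192; principal=144135-16192=127943; balance=993408-127943=865465
21. interest=⌊865465·163/10000⌋=14107; principal=144135-14107=130028; balance=865465-130028=735437
22. interest=⌊735437·163/10000⌋=11987; principal=144135-11987=132148; balance=735437-132148=603289
23. interest=⌊603289·163/10000⌋=9833; principal=144135-9833=134302; balance=603289-134302=468987
24. interest=⌊468987·163/10000⌋=7644; principal=144135-7644=136491; balance=468987-136491=332496
25. interest=⌊332496·163/10000⌋=5419; principal=144135-5419=138716; balance=332496-138716=193780
26. interest=⌊193780·163/10000⌋=3158; principal=144135-3158=140977; balance=193780-140977=52803
27. interest=⌊52803·163/10000⌋=860; principal=min(144135-860,52803)=52803; balance=52803-52803=0

1 50033 94102 2975425
2 48499 95636 2879789
3 46940 97195 2782594
4 45356 98779 2683815
5 43746 100389 2583426
6 42109 102026 2481400
7 40446 103689 2377711
8 38756 105379 2272332
9 37039 107096 2165236
10 35293 108842 2056394
11 33519 110616 1945778
12 31716 112419 1833359
13 29883 114252 1719107
14 28021 116114 1602993
15 26128 118007 1484986
16 24205 119930 1365056
17 22250 121885 1243171
18 20263 123872 1119299
19 18244 125891 993408
20 16192 127943 865465
21 14107 130028 735437
22 11987 132148 603289
23 9833 134302 468987
24 7644 136491 332496
25 5419 138716 193780
26 3158 140977 52803
27 860 52803 0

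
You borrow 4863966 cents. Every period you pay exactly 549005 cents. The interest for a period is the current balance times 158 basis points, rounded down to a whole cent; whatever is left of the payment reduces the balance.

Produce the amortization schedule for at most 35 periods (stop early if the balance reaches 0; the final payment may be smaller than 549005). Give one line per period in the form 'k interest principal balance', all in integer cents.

1 76850 472155 4391811
2 69390 479615 3912196
3 61812 487193 3425003
4 54115 494890 2930113
5 46295 502710 2427403
6 38352 510653 1916750
7 30284 518721 1398029
8 22088 526917 871112
9 13763 535242 335870
10 5306 335870 0

1. interest=⌊4863966·158/10000⌋=76850; principal=549005-76850=472155; balance=4863966-472155=4391811
2. interest=⌊4391811·158/10000⌋=69390; principal=549005-69390=479615; balance=4391811-479615=3912196
3. interest=⌊3912196·158/10000⌋=61812; principal=549005-61812=487193; balance=3912196-487193=3425003
4. interest=⌊3425003·158/10000⌋=54115; principal=549005-54115=494890; balance=3425003-494890=2930113
5. interest=⌊2930113·158/10000⌋=46295; principal=549005-46295=502710; balance=2930113-502710=2427403
6. interest=⌊2427403·158/10000⌋=38352; principal=549005-38352=510653; balance=2427403-510653=1916750
7. interest=⌊1916750·158/10000⌋=30284; principal=549005-30284=518721; balance=1916750-518721=1398029
8. interest=⌊1398029·158/10000⌋=22088; principal=549005-22088=526917; balance=1398029-526917=871112
9. interest=⌊871112·158/10000⌋=13763; principal=549005-13763=535242; balance=871112-535242=335870
10. interest=⌊335870·158/10000⌋=5306; principal=min(549005-5306,335870)=335870; balance=335870-335870=0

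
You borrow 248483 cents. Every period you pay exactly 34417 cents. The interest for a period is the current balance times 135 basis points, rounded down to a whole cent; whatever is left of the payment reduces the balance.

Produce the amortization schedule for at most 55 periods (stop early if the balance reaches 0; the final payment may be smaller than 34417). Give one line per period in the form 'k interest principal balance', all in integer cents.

1 3354 31063 217420
2 2935 31482 185938
3 2510 31907 154031
4 2079 32338 121693
5 1642 32775 88918
6 1200 33217 55701
7 751 33666 22035
8 297 22035 0

1. interest=⌊248483·135/10000⌋=3354; principal=34417-3354=31063; balance=248483-31063=217420
2. interest=⌊217420·135/10000⌋=2935; principal=34417-2935=31482; balance=217420-31482=185938
3. interest=⌊185938·135/10000⌋=2510; principal=34417-2510=31907; balance=185938-31907=154031
4. interest=⌊154031·135/10000⌋=2079; principal=34417-2079=32338; balance=154031-32338=121693
5. interest=⌊121693·135/10000⌋=1642; principal=34417-1642=32775; balance=121693-32775=88918
6. interest=⌊88918·135/10000⌋=1200; principal=34417-1200=33217; balance=88918-33217=55701
7. interest=⌊55701·135/10000⌋=751; principal=34417-751=33666; balance=55701-33666=22035
8. interest=⌊22035·135/10000⌋=297; principal=min(34417-297,22035)=22035; balance=22035-22035=0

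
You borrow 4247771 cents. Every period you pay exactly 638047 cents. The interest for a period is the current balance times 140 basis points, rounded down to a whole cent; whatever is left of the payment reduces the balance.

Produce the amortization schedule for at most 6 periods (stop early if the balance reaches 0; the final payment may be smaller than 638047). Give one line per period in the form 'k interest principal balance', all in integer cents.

1 59468 578579 3669192
2 51368 586679 3082513
3 43155 594892 2487621
4 34826 603221 1884400
5 26381 611666 1272734
6 17818 620229 652505

1. interest=⌊4247771·140/10000⌋=59468; principal=638047-59468=578579; balance=4247771-578579=3669192
2. interest=⌊3669192·140/10000⌋=51368; principal=638047-51368=586679; balance=3669192-586679=3082513
3. interest=⌊3082513·140/10000⌋=43155; principal=638047-43155=594892; balance=3082513-594892=2487621
4. interest=⌊2487621·140/10000⌋=34826; principal=638047-34826=603221; balance=2487621-603221=1884400
5. interest=⌊1884400·140/10000⌋=26381; principal=638047-26381=611666; balance=1884400-611666=1272734
6. interest=⌊1272734·140/10000⌋=17818; principal=638047-17818=620229; balance=1272734-620229=652505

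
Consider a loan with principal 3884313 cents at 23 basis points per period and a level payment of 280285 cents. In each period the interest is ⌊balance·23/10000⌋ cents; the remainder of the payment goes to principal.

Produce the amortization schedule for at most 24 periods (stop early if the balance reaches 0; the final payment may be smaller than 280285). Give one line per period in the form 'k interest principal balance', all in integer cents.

1. interest=⌊3884313·23/10000⌋=8933; principal=280285-8933=271352; balance=3884313-271352=3612961
2. interest=⌊3612961·23/10000⌋=8309; principal=280285-8309=271976; balance=3612961-271976=3340985
3. interest=⌊3340985·23/10000⌋=7684; principal=280285-7684=272601; balance=3340985-272601=3068384
4. interest=⌊3068384·23/10000⌋=7057; principal=280285-7057=273228; balance=3068384-273228=2795156
5. interest=⌊2795156·23/10000⌋=6428; principal=280285-6428=273857; balance=2795156-273857=2521299
6. interest=⌊2521299·23/10000⌋=5798; principal=280285-5798=274487; balance=2521299-274487=2246812
7. interest=⌊2246812·23/10000⌋=5167; principal=280285-5167=275118; balance=2246812-275118=1971694
8. interest=⌊1971694·23/10000⌋=4534; principal=280285-4534=275751; balance=1971694-275751=1695943
9. interest=⌊1695943·23/10000⌋=3900; principal=280285-3900=276385; balance=1695943-276385=1419558
10. interest=⌊1419558·23/10000⌋=3264; principal=280285-3264=277021; balance=1419558-277021=1142537
11. interest=⌊1142537·23/10000⌋=2627; principal=280285-2627=277658; balance=1142537-277658=864879
12. interest=⌊864879·23/10000⌋=1989; principal=280285-1989=278296; balance=864879-278296=586583
13. interest=⌊586583·23/10000⌋=1349; principal=280285-1349=278936; balance=586583-278936=307647
14. interest=⌊307647·23/10000⌋=707; principal=280285-707=279578; balance=307647-279578=28069
15. interest=⌊28069·23/10000⌋=64; principal=min(280285-64,28069)=28069; balance=28069-28069=0

1 8933 271352 3612961
2 8309 271976 3340985
3 7684 272601 3068384
4 7057 273228 2795156
5 6428 273857 2521299
6 5798 274487 2246812
7 5167 275118 1971694
8 4534 275751 1695943
9 3900 276385 1419558
10 3264 277021 1142537
11 2627 277658 864879
12 1989 278296 586583
13 1349 278936 307647
14 707 279578 28069
15 64 28069 0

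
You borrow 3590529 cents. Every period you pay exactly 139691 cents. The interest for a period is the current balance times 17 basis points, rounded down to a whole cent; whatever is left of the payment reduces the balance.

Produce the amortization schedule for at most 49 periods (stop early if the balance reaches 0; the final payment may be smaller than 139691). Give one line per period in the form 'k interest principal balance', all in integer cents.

1 6103 133588 3456941
2 5876 133815 3323126
3 5649 134042 3189084
4 5421 134270 3054814
5 5193 134498 2920316
6 4964 134727 2785589
7 4735 134956 2650633
8 4506 135185 2515448
9 4276 135415 2380033
10 4046 135645 2244388
11 3815 135876 2108512
12 3584 136107 1972405
13 3353 136338 1836067
14 3121 136570 1699497
15 2889 136802 1562695
16 2656 137035 1425660
17 2423 137268 1288392
18 2190 137501 1150891
19 1956 137735 1013156
20 1722 137969 875187
21 1487 138204 736983
22 1252 138439 598544
23 1017 138674 459870
24 781 138910 320960
25 545 139146 181814
26 309 139382 42432
27 72 42432 0

1. interest=⌊3590529·17/10000⌋=6103; principal=139691-6103=133588; balance=3590529-133588=3456941
2. interest=⌊3456941·17/10000⌋=5876; principal=139691-5876=133815; balance=3456941-133815=3323126
3. interest=⌊3323126·17/10000⌋=5649; principal=139691-5649=134042; balance=3323126-134042=3189084
4. interest=⌊3189084·17/10000⌋=5421; principal=139691-5421=134270; balance=3189084-134270=3054814
5. interest=⌊3054814·17/10000⌋=5193; principal=139691-5193=134498; balance=3054814-134498=2920316
6. interest=⌊2920316·17/10000⌋=4964; principal=139691-4964=134727; balance=2920316-134727=2785589
7. interest=⌊2785589·17/10000⌋=4735; principal=139691-4735=134956; balance=2785589-134956=2650633
8. interest=⌊2650633·17/10000⌋=4506; principal=139691-4506=135185; balance=2650633-135185=2515448
9. interest=⌊2515448·17/10000⌋=4276; principal=139691-4276=135415; balance=2515448-135415=2380033
10. interest=⌊2380033·17/10000⌋=4046; principal=139691-4046=135645; balance=2380033-135645=2244388
11. interest=⌊2244388·17/10000⌋=3815; principal=139691-3815=135876; balance=2244388-135876=2108512
12. interest=⌊2108512·17/10000⌋=3584; principal=139691-3584=136107; balance=2108512-136107=1972405
13. interest=⌊1972405·17/10000⌋=3353; principal=139691-3353=136338; balance=1972405-136338=1836067
14. interest=⌊1836067·17/10000⌋=3121; principal=139691-3121=136570; balance=1836067-136570=1699497
15. interest=⌊1699497·17/10000⌋=2889; principal=139691-2889=136802; balance=1699497-136802=1562695
16. interest=⌊1562695·17/10000⌋=2656; principal=139691-2656=137035; balance=1562695-137035=1425660
17. interest=⌊1425660·17/10000⌋=2423; principal=139691-2423=137268; balance=1425660-137268=1288392
18. interest=⌊1288392·17/10000⌋=2190; principal=139691-2190=137501; balance=1288392-137501=1150891
19. interest=⌊1150891·17/10000⌋=1956; principal=139691-1956=137735; balance=1150891-137735=1013156
20. interest=⌊1013156·17/10000⌋=1722; principal=139691-1722=137969; balance=1013156-137969=875187
21. interest=⌊875187·17/10000⌋=1487; principal=139691-1487=138204; balance=875187-138204=736983
22. interest=⌊736983·17/10000⌋=1252; principal=139691-1252=138439; balance=736983-138439=598544
23. interest=⌊598544·17/10000⌋=1017; principal=139691-1017=138674; balance=598544-138674=459870
24. interest=⌊459870·17/10000⌋=781; principal=139691-781=138910; balance=459870-138910=320960
25. interest=⌊320960·17/10000⌋=545; principal=139691-545=139146; balance=320960-139146=181814
26. interest=⌊181814·17/10000⌋=309; principal=139691-309=139382; balance=181814-139382=42432
27. interest=⌊42432·17/10000⌋=72; principal=min(139691-72,42432)=42432; balance=42432-42432=0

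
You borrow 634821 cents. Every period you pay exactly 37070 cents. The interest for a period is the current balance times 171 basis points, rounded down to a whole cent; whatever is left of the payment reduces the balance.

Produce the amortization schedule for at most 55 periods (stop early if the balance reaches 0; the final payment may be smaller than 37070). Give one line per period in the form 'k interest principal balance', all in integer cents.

1 10855 26215 608606
2 10407 26663 581943
3 9951 27119 554824
4 9487 27583 527241
5 9015 28055 499186
6 8536 28534 470652
7 8048 29022 441630
8 7551 29519 412111
9 7047 30023 382088
10 6533 30537 351551
11 6011 31059 320492
12 5480 31590 288902
13 4940 32130 256772
14 4390 32680 224092
15 3831 33239 190853
16 3263 33807 157046
17 2685 34385 122661
18 2097 34973 87688
19 1499 35571 52117
20 891 36179 15938
21 272 15938 0

1. interest=⌊634821·171/10000⌋=10855; principal=37070-10855=26215; balance=634821-26215=608606
2. interest=⌊608606·171/10000⌋=10407; principal=37070-10407=26663; balance=608606-26663=581943
3. interest=⌊581943·171/10000⌋=9951; principal=37070-9951=27119; balance=581943-27119=554824
4. interest=⌊554824·171/10000⌋=9487; principal=37070-9487=27583; balance=554824-27583=527241
5. interest=⌊527241·171/10000⌋=9015; principal=37070-9015=28055; balance=527241-28055=499186
6. interest=⌊499186·171/10000⌋=8536; principal=37070-8536=28534; balance=499186-28534=470652
7. interest=⌊470652·171/10000⌋=8048; principal=37070-8048=29022; balance=470652-29022=441630
8. interest=⌊441630·171/10000⌋=7551; principal=37070-7551=29519; balance=441630-29519=412111
9. interest=⌊412111·171/10000⌋=7047; principal=37070-7047=30023; balance=412111-30023=382088
10. interest=⌊382088·171/10000⌋=6533; principal=37070-6533=30537; balance=382088-30537=351551
11. interest=⌊351551·171/10000⌋=6011; principal=37070-6011=31059; balance=351551-31059=320492
12. interest=⌊320492·171/10000⌋=5480; principal=37070-5480=31590; balance=320492-31590=288902
13. interest=⌊288902·171/10000⌋=4940; principal=37070-4940=32130; balance=288902-32130=256772
14. interest=⌊256772·171/10000⌋=4390; principal=37070-4390=32680; balance=256772-32680=224092
15. interest=⌊224092·171/10000⌋=3831; principal=37070-3831=33239; balance=224092-33239=190853
16. interest=⌊190853·171/10000⌋=3263; principal=37070-3263=33807; balance=190853-33807=157046
17. interest=⌊157046·171/10000⌋=2685; principal=37070-2685=34385; balance=157046-34385=122661
18. interest=⌊122661·171/10000⌋=2097; principal=37070-2097=34973; balance=122661-34973=87688
19. interest=⌊87688·171/10000⌋=1499; principal=37070-1499=35571; balance=87688-35571=52117
20. interest=⌊52117·171/10000⌋=891; principal=37070-891=36179; balance=52117-36179=15938
21. interest=⌊15938·171/10000⌋=272; principal=min(37070-272,15938)=15938; balance=15938-15938=0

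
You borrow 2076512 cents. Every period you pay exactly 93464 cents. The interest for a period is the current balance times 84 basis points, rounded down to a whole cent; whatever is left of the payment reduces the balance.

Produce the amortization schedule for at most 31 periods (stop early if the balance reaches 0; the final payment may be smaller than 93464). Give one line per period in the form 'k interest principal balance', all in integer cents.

1. interest=⌊2076512·84/10000⌋=17442; principal=93464-17442=76022; balance=2076512-76022=2000490
2. interest=⌊2000490·84/10000⌋=16804; principal=93464-16804=76660; balance=2000490-76660=1923830
3. interest=⌊1923830·84/10000⌋=16160; principal=93464-16160=77304; balance=1923830-77304=1846526
4. interest=⌊1846526·84/10000⌋=15510; principal=93464-15510=77954; balance=1846526-77954=1768572
5. interest=⌊1768572·84/10000⌋=14856; principal=93464-14856=78608; balance=1768572-78608=1689964
6. interest=⌊1689964·84/10000⌋=14195; principal=93464-14195=79269; balance=1689964-79269=1610695
7. interest=⌊1610695·84/10000⌋=13529; principal=93464-13529=79935; balance=1610695-79935=1530760
8. interest=⌊1530760·84/10000⌋=12858; principal=93464-12858=80606; balance=1530760-80606=1450154
9. interest=⌊1450154·84/10000⌋=12181; principal=93464-12181=81283; balance=1450154-81283=1368871
10. interest=⌊1368871·84/10000⌋=11498; principal=93464-11498=81966; balance=1368871-81966=1286905
11. interest=⌊1286905·84/10000⌋=10810; principal=93464-10810=82654; balance=1286905-82654=1204251
12. interest=⌊1204251·84/10000⌋=10115; principal=93464-10115=83349; balance=1204251-83349=1120902
13. interest=⌊1120902·84/10000⌋=9415; principal=93464-9415=84049; balance=1120902-84049=1036853
14. interest=⌊1036853·84/10000⌋=8709; principal=93464-8709=84755; balance=1036853-84755=952098
15. interest=⌊952098·84/10000⌋=7997; principal=93464-7997=85467; balance=952098-85467=866631
16. interest=⌊866631·84/10000⌋=7279; principal=93464-7279=86185; balance=866631-86185=780446
17. interest=⌊780446·84/10000⌋=6555; principal=93464-6555=86909; balance=780446-86909=693537
18. interest=⌊693537·84/10000⌋=5825; principal=93464-5825=87639; balance=693537-87639=605898
19. interest=⌊605898·84/10000⌋=5089; principal=93464-5089=88375; balance=605898-88375=517523
20. interest=⌊517523·84/10000⌋=4347; principal=93464-4347=89117; balance=517523-89117=428406
21. interest=⌊428406·84/10000⌋=3598; principal=93464-3598=89866; balance=428406-89866=338540
22. interest=⌊338540·84/10000⌋=2843; principal=93464-2843=90621; balance=338540-90621=247919
23. interest=⌊247919·84/10000⌋=2082; principal=93464-2082=91382; balance=247919-91382=156537
24. interest=⌊156537·84/10000⌋=1314; principal=93464-1314=92150; balance=156537-92150=64387
25. interest=⌊64387·84/10000⌋=540; principal=min(93464-540,64387)=64387; balance=64387-64387=0

1 17442 76022 2000490
2 16804 76660 1923830
3 16160 77304 1846526
4 15510 77954 1768572
5 14856 78608 1689964
6 14195 79269 1610695
7 13529 79935 1530760
8 12858 80606 1450154
9 12181 81283 1368871
10 11498 81966 1286905
11 10810 82654 1204251
12 10115 83349 1120902
13 9415 84049 1036853
14 8709 84755 952098
15 7997 85467 866631
16 7279 86185 780446
17 6555 86909 693537
18 5825 87639 605898
19 5089 88375 517523
20 4347 89117 428406
21 3598 89866 338540
22 2843 90621 247919
23 2082 91382 156537
24 1314 92150 64387
25 540 64387 0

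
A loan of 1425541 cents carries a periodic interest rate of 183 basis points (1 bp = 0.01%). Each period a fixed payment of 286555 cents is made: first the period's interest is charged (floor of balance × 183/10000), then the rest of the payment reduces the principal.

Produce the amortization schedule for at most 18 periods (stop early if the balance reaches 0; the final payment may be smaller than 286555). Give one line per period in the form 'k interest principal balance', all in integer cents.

1. interest=⌊1425541·183/10000⌋=26087; principal=286555-26087=260468; balance=1425541-260468=1165073
2. interest=⌊1165073·183/10000⌋=21320; principal=286555-21320=265235; balance=1165073-265235=899838
3. interest=⌊899838·183/10000⌋=16467; principal=286555-16467=270088; balance=899838-270088=629750
4. interest=⌊629750·183/10000⌋=11524; principal=286555-11524=275031; balance=629750-275031=354719
5. interest=⌊354719·183/10000⌋=6491; principal=286555-6491=280064; balance=354719-280064=74655
6. interest=⌊74655·183/10000⌋=1366; principal=min(286555-1366,74655)=74655; balance=74655-74655=0

1 26087 260468 1165073
2 21320 265235 899838
3 16467 270088 629750
4 11524 275031 354719
5 6491 280064 74655
6 1366 74655 0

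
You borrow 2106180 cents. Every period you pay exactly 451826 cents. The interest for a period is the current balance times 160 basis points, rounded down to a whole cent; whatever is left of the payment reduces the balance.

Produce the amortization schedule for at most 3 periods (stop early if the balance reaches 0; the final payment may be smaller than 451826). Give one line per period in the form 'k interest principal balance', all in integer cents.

1 33698 418128 1688052
2 27008 424818 1263234
3 20211 431615 831619

1. interest=⌊2106180·160/10000⌋=33698; principal=451826-33698=418128; balance=2106180-418128=1688052
2. interest=⌊1688052·160/10000⌋=27008; principal=451826-27008=424818; balance=1688052-424818=1263234
3. interest=⌊1263234·160/10000⌋=20211; principal=451826-20211=431615; balance=1263234-431615=831619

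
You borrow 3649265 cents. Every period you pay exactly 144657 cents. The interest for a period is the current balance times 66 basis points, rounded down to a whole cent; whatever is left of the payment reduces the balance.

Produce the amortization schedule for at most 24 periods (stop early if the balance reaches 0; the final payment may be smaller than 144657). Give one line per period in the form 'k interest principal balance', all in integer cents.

1. interest=⌊3649265·66/10000⌋=24085; principal=144657-24085=120572; balance=3649265-120572=3528693
2. interest=⌊3528693·66/10000⌋=23289; principal=144657-23289=121368; balance=3528693-121368=3407325
3. interest=⌊3407325·66/10000⌋=22488; principal=144657-22488=122169; balance=3407325-122169=3285156
4. interest=⌊3285156·66/10000⌋=21682; principal=144657-21682=122975; balance=3285156-122975=3162181
5. interest=⌊3162181·66/10000⌋=20870; principal=144657-20870=123787; balance=3162181-123787=3038394
6. interest=⌊3038394·66/10000⌋=20053; principal=144657-20053=124604; balance=3038394-124604=2913790
7. interest=⌊2913790·66/10000⌋=19231; principal=144657-19231=125426; balance=2913790-125426=2788364
8. interest=⌊2788364·66/10000⌋=18403; principal=144657-18403=126254; balance=2788364-126254=2662110
9. interest=⌊2662110·66/10000⌋=17569; principal=144657-17569=127088; balance=2662110-127088=2535022
10. interest=⌊2535022·66/10000⌋=16731; principal=144657-16731=127926; balance=2535022-127926=2407096
11. interest=⌊2407096·66/10000⌋=15886; principal=144657-15886=128771; balance=2407096-128771=2278325
12. interest=⌊2278325·66/10000⌋=15036; principal=144657-15036=129621; balance=2278325-129621=2148704
13. interest=⌊2148704·66/10000⌋=14181; principal=144657-14181=130476; balance=2148704-130476=2018228
14. interest=⌊2018228·66/10000⌋=13320; principal=144657-13320=131337; balance=2018228-131337=1886891
15. interest=⌊1886891·66/10000⌋=12453; principal=144657-12453=132204; balance=1886891-132204=1754687
16. interest=⌊1754687·66/10000⌋=11580; principal=144657-11580=133077; balance=1754687-133077=1621610
17. interest=⌊1621610·66/10000⌋=10702; principal=144657-10702=133955; balance=1621610-133955=1487655
18. interest=⌊1487655·66/10000⌋=9818; principal=144657-9818=134839; balance=1487655-134839=1352816
19. interest=⌊1352816·66/10000⌋=8928; principal=144657-8928=135729; balance=1352816-135729=1217087
20. interest=⌊1217087·66/10000⌋=8032; principal=144657-8032=136625; balance=1217087-136625=1080462
21. interest=⌊1080462·66/10000⌋=7131; principal=144657-7131=137526; balance=1080462-137526=942936
22. interest=⌊942936·66/10000⌋=6223; principal=144657-6223=138434; balance=942936-138434=804502
23. interest=⌊804502·66/10000⌋=5309; principal=144657-5309=139348; balance=804502-139348=665154
24. interest=⌊665154·66/10000⌋=4390; principal=144657-4390=140267; balance=665154-140267=524887

1 24085 120572 3528693
2 23289 121368 3407325
3 22488 122169 3285156
4 21682 122975 3162181
5 20870 123787 3038394
6 20053 124604 2913790
7 19231 125426 2788364
8 18403 126254 2662110
9 17569 127088 2535022
10 16731 127926 2407096
11 15886 128771 2278325
12 15036 129621 2148704
13 14181 130476 2018228
14 13320 131337 1886891
15 12453 132204 1754687
16 11580 133077 1621610
17 10702 133955 1487655
18 9818 134839 1352816
19 8928 135729 1217087
20 8032 136625 1080462
21 7131 137526 942936
22 6223 138434 804502
23 5309 139348 665154
24 4390 140267 524887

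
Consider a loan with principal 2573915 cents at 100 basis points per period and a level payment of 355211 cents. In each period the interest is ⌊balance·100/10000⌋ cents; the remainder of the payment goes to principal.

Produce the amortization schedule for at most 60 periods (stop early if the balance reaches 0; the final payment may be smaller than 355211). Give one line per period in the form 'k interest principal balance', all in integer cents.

1. interest=⌊2573915·100/10000⌋=25739; principal=355211-25739=329472; balance=2573915-329472=2244443
2. interest=⌊2244443·100/10000⌋=22444; principal=355211-22444=332767; balance=2244443-332767=1911676
3. interest=⌊1911676·100/10000⌋=19116; principal=355211-19116=336095; balance=1911676-336095=1575581
4. interest=⌊1575581·100/10000⌋=15755; principal=355211-15755=339456; balance=1575581-339456=1236125
5. interest=⌊1236125·100/10000⌋=12361; principal=355211-12361=342850; balance=1236125-342850=893275
6. interest=⌊893275·100/10000⌋=8932; principal=355211-8932=346279; balance=893275-346279=546996
7. interest=⌊546996·100/10000⌋=5469; principal=355211-5469=349742; balance=546996-349742=197254
8. interest=⌊197254·100/10000⌋=1972; principal=min(355211-1972,197254)=197254; balance=197254-197254=0

1 25739 329472 2244443
2 22444 332767 1911676
3 19116 336095 1575581
4 15755 339456 1236125
5 12361 342850 893275
6 8932 346279 546996
7 5469 349742 197254
8 1972 197254 0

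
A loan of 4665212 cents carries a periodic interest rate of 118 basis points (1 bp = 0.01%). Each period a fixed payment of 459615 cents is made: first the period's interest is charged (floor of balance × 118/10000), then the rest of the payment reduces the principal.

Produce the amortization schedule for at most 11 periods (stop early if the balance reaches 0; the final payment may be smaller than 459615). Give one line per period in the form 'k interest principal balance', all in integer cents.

1. interest=⌊4665212·118/10000⌋=55049; principal=459615-55049=404566; balance=4665212-404566=4260646
2. interest=⌊4260646·118/10000⌋=50275; principal=459615-50275=409340; balance=4260646-409340=3851306
3. interest=⌊3851306·118/10000⌋=45445; principal=459615-45445=414170; balance=3851306-414170=3437136
4. interest=⌊3437136·118/10000⌋=40558; principal=459615-40558=419057; balance=3437136-419057=3018079
5. interest=⌊3018079·118/10000⌋=35613; principal=459615-35613=424002; balance=3018079-424002=2594077
6. interest=⌊2594077·118/10000⌋=30610; principal=459615-30610=429005; balance=2594077-429005=2165072
7. interest=⌊2165072·118/10000⌋=25547; principal=459615-25547=434068; balance=2165072-434068=1731004
8. interest=⌊1731004·118/10000⌋=20425; principal=459615-20425=439190; balance=1731004-439190=1291814
9. interest=⌊1291814·118/10000⌋=15243; principal=459615-15243=444372; balance=1291814-444372=847442
10. interest=⌊847442·118/10000⌋=9999; principal=459615-9999=449616; balance=847442-449616=397826
11. interest=⌊397826·118/10000⌋=4694; principal=min(459615-4694,397826)=397826; balance=397826-397826=0

1 55049 404566 4260646
2 50275 409340 3851306
3 45445 414170 3437136
4 40558 419057 3018079
5 35613 424002 2594077
6 30610 429005 2165072
7 25547 434068 1731004
8 20425 439190 1291814
9 15243 444372 847442
10 9999 449616 397826
11 4694 397826 0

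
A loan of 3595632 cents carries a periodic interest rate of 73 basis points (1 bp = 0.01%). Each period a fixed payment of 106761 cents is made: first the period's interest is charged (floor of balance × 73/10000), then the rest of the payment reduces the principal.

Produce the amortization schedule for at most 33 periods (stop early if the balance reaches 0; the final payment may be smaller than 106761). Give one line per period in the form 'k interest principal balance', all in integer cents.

1 26248 80513 3515119
2 25660 81101 3434018
3 25068 81693 3352325
4 24471 82290 3270035
5 23871 82890 3187145
6 23266 83495 3103650
7 22656 84105 3019545
8 22042 84719 2934826
9 21424 85337 2849489
10 20801 85960 2763529
11 20173 86588 2676941
12 19541 87220 2589721
13 18904 87857 2501864
14 18263 88498 2413366
15 17617 89144 2324222
16 16966 89795 2234427
17 16311 90450 2143977
18 15651 91110 2052867
19 14985 91776 1961091
20 14315 92446 1868645
21 13641 93120 1775525
22 12961 93800 1681725
23 12276 94485 1587240
24 11586 95175 1492065
25 10892 95869 1396196
26 10192 96569 1299627
27 9487 97274 1202353
28 8777 97984 1104369
29 8061 98700 1005669
30 7341 99420 906249
31 6615 100146 806103
32 5884 100877 705226
33 5148 101613 603613

1. interest=⌊3595632·73/10000⌋=26248; principal=106761-26248=80513; balance=3595632-80513=3515119
2. interest=⌊3515119·73/10000⌋=25660; principal=106761-25660=81101; balance=3515119-81101=3434018
3. interest=⌊3434018·73/10000⌋=25068; principal=106761-25068=81693; balance=3434018-81693=3352325
4. interest=⌊3352325·73/10000⌋=24471; principal=106761-24471=82290; balance=3352325-82290=3270035
5. interest=⌊3270035·73/10000⌋=23871; principal=106761-23871=82890; balance=3270035-82890=3187145
6. interest=⌊3187145·73/10000⌋=23266; principal=106761-23266=83495; balance=3187145-83495=3103650
7. interest=⌊3103650·73/10000⌋=22656; principal=106761-22656=84105; balance=3103650-84105=3019545
8. interest=⌊3019545·73/10000⌋=22042; principal=106761-22042=84719; balance=3019545-84719=2934826
9. interest=⌊2934826·73/10000⌋=21424; principal=106761-21424=85337; balance=2934826-85337=2849489
10. interest=⌊2849489·73/10000⌋=20801; principal=106761-20801=85960; balance=2849489-85960=2763529
11. interest=⌊2763529·73/10000⌋=20173; principal=106761-20173=86588; balance=2763529-86588=2676941
12. interest=⌊2676941·73/10000⌋=19541; principal=106761-19541=87220; balance=2676941-87220=2589721
13. interest=⌊2589721·73/10000⌋=18904; principal=106761-18904=87857; balance=2589721-87857=2501864
14. interest=⌊2501864·73/10000⌋=18263; principal=106761-18263=88498; balance=2501864-88498=2413366
15. interest=⌊2413366·73/10000⌋=17617; principal=106761-17617=89144; balance=2413366-89144=2324222
16. interest=⌊2324222·73/10000⌋=16966; principal=106761-16966=89795; balance=2324222-89795=2234427
17. interest=⌊2234427·73/10000⌋=16311; principal=106761-16311=90450; balance=2234427-90450=2143977
18. interest=⌊2143977·73/10000⌋=15651; principal=106761-15651=91110; balance=2143977-91110=2052867
19. interest=⌊2052867·73/10000⌋=14985; principal=106761-14985=91776; balance=2052867-91776=1961091
20. interest=⌊1961091·73/10000⌋=14315; principal=106761-14315=92446; balance=1961091-92446=1868645
21. interest=⌊1868645·73/10000⌋=13641; principal=106761-13641=93120; balance=1868645-93120=1775525
22. interest=⌊1775525·73/10000⌋=12961; principal=106761-12961=93800; balance=1775525-93800=1681725
23. interest=⌊1681725·73/10000⌋=12276; principal=106761-12276=94485; balance=1681725-94485=1587240
24. interest=⌊1587240·73/10000⌋=11586; principal=106761-11586=95175; balance=1587240-95175=1492065
25. interest=⌊1492065·73/10000⌋=10892; principal=106761-10892=95869; balance=1492065-95869=1396196
26. interest=⌊1396196·73/10000⌋=10192; principal=106761-10192=96569; balance=1396196-96569=1299627
27. interest=⌊1299627·73/10000⌋=9487; principal=106761-9487=97274; balance=1299627-97274=1202353
28. interest=⌊1202353·73/10000⌋=8777; principal=106761-8777=97984; balance=1202353-97984=1104369
29. interest=⌊1104369·73/10000⌋=8061; principal=106761-8061=98700; balance=1104369-98700=1005669
30. interest=⌊1005669·73/10000⌋=7341; principal=106761-7341=99420; balance=1005669-99420=906249
31. interest=⌊906249·73/10000⌋=6615; principal=106761-6615=100146; balance=906249-100146=806103
32. interest=⌊806103·73/10000⌋=5884; principal=106761-5884=100877; balance=806103-100877=705226
33. interest=⌊705226·73/10000⌋=5148; principal=106761-5148=101613; balance=705226-101613=603613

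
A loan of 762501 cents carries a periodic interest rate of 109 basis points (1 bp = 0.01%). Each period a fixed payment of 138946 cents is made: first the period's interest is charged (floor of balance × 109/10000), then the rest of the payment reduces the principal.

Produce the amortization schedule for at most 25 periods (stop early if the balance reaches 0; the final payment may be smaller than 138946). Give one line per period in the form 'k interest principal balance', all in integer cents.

1. interest=⌊762501·109/10000⌋=8311; principal=138946-8311=130635; balance=762501-130635=631866
2. interest=⌊631866·109/10000⌋=6887; principal=138946-6887=132059; balance=631866-132059=499807
3. interest=⌊499807·109/10000⌋=5447; principal=138946-5447=133499; balance=499807-133499=366308
4. interest=⌊366308·109/10000⌋=3992; principal=138946-3992=134954; balance=366308-134954=231354
5. interest=⌊231354·109/10000⌋=2521; principal=138946-2521=136425; balance=231354-136425=94929
6. interest=⌊94929·109/10000⌋=1034; principal=min(138946-1034,94929)=94929; balance=94929-94929=0

1 8311 130635 631866
2 6887 132059 499807
3 5447 133499 366308
4 3992 134954 231354
5 2521 136425 94929
6 1034 94929 0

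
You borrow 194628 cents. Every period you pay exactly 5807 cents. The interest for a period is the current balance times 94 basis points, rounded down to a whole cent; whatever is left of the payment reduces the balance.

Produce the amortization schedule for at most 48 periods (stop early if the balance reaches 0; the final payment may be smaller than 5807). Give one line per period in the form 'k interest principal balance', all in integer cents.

1. interest=⌊194628·94/10000⌋=1829; principal=5807-1829=3978; balance=194628-3978=190650
2. interest=⌊190650·94/10000⌋=1792; principal=5807-1792=4015; balance=190650-4015=186635
3. interest=⌊186635·94/10000⌋=1754; principal=5807-1754=4053; balance=186635-4053=182582
4. interest=⌊182582·94/10000⌋=1716; principal=5807-1716=4091; balance=182582-4091=178491
5. interest=⌊178491·94/10000⌋=1677; principal=5807-1677=4130; balance=178491-4130=174361
6. interest=⌊174361·94/10000⌋=1638; principal=5807-1638=4169; balance=174361-4169=170192
7. interest=⌊170192·94/10000⌋=1599; principal=5807-1599=4208; balance=170192-4208=165984
8. interest=⌊165984·94/10000⌋=1560; principal=5807-1560=4247; balance=165984-4247=161737
9. interest=⌊161737·94/10000⌋=1520; principal=5807-1520=4287; balance=161737-4287=157450
10. interest=⌊157450·94/10000⌋=1480; principal=5807-1480=4327; balance=157450-4327=153123
11. interest=⌊153123·94/10000⌋=1439; principal=5807-1439=4368; balance=153123-4368=148755
12. interest=⌊148755·94/10000⌋=1398; principal=5807-1398=4409; balance=148755-4409=144346
13. interest=⌊144346·94/10000⌋=1356; principal=5807-1356=4451; balance=144346-4451=139895
14. interest=⌊139895·94/10000⌋=1315; principal=5807-1315=4492; balance=139895-4492=135403
15. interest=⌊135403·94/10000⌋=1272; principal=5807-1272=4535; balance=135403-4535=130868
16. interest=⌊130868·94/10000⌋=1230; principal=5807-1230=4577; balance=130868-4577=126291
17. interest=⌊126291·94/10000⌋=1187; principal=5807-1187=4620; balance=126291-4620=121671
18. interest=⌊121671·94/10000⌋=1143; principal=5807-1143=4664; balance=121671-4664=117007
19. interest=⌊117007·94/10000⌋=1099; principal=5807-1099=4708; balance=117007-4708=112299
20. interest=⌊112299·94/10000⌋=1055; principal=5807-1055=4752; balance=112299-4752=107547
21. interest=⌊107547·94/10000⌋=1010; principal=5807-1010=4797; balance=107547-4797=102750
22. interest=⌊102750·94/10000⌋=965; principal=5807-965=4842; balance=102750-4842=97908
23. interest=⌊97908·94/10000⌋=920; principal=5807-920=4887; balance=97908-4887=93021
24. interest=⌊93021·94/10000⌋=874; principal=5807-874=4933; balance=93021-4933=88088
25. interest=⌊88088·94/10000⌋=828; principal=5807-828=4979; balance=88088-4979=83109
26. interest=⌊83109·94/10000⌋=781; principal=5807-781=5026; balance=83109-5026=78083
27. interest=⌊78083·94/10000⌋=733; principal=5807-733=5074; balance=78083-5074=73009
28. interest=⌊73009·94/10000⌋=686; principal=5807-686=5121; balance=73009-5121=67888
29. interest=⌊67888·94/10000⌋=638; principal=5807-638=5169; balance=67888-5169=62719
30. interest=⌊62719·94/10000⌋=589; principal=5807-589=5218; balance=62719-5218=57501
31. interest=⌊57501·94/10000⌋=540; principal=5807-540=5267; balance=57501-5267=52234
32. interest=⌊52234·94/10000⌋=490; principal=5807-490=5317; balance=52234-5317=46917
33. interest=⌊46917·94/10000⌋=441; principal=5807-441=5366; balance=46917-5366=41551
34. interest=⌊41551·94/10000⌋=390; principal=5807-390=5417; balance=41551-5417=36134
35. interest=⌊36134·94/10000⌋=339; principal=5807-339=5468; balance=36134-5468=30666
36. interest=⌊30666·94/10000⌋=288; principal=5807-288=5519; balance=30666-5519=25147
37. interest=⌊25147·94/10000⌋=236; principal=5807-236=5571; balance=25147-5571=19576
38. interest=⌊19576·94/10000⌋=184; principal=5807-184=5623; balance=19576-5623=13953
39. interest=⌊13953·94/10000⌋=131; principal=5807-131=5676; balance=13953-5676=8277
40. interest=⌊8277·94/10000⌋=77; principal=5807-77=5730; balance=8277-5730=2547
41. interest=⌊2547·94/10000⌋=23; principal=min(5807-23,2547)=2547; balance=2547-2547=0

1 1829 3978 190650
2 1792 4015 186635
3 1754 4053 182582
4 1716 4091 178491
5 1677 4130 174361
6 1638 4169 170192
7 1599 4208 165984
8 1560 4247 161737
9 1520 4287 157450
10 1480 4327 153123
11 1439 4368 148755
12 1398 4409 144346
13 1356 4451 139895
14 1315 4492 135403
15 1272 4535 130868
16 1230 4577 126291
17 1187 4620 121671
18 1143 4664 117007
19 1099 4708 112299
20 1055 4752 107547
21 1010 4797 102750
22 965 4842 97908
23 920 4887 93021
24 874 4933 88088
25 828 4979 83109
26 781 5026 78083
27 733 5074 73009
28 686 5121 67888
29 638 5169 62719
30 589 5218 57501
31 540 5267 52234
32 490 5317 46917
33 441 5366 41551
34 390 5417 36134
35 339 5468 30666
36 288 5519 25147
37 236 5571 19576
38 184 5623 13953
39 131 5676 8277
40 77 5730 2547
41 23 2547 0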